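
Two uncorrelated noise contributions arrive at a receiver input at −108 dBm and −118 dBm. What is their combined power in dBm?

Convert to linear, add, convert back:
P₁ = 1.58×10⁻¹⁴ W, P₂ = 1.58×10⁻¹⁵ W
P_tot = 1.74×10⁻¹⁴ W → 10 log₁₀(P_tot / 10⁻³) = −107.6 dBm

−107.6 dBm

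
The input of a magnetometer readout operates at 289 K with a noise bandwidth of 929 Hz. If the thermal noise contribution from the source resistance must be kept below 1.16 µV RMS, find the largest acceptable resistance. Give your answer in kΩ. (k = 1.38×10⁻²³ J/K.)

90.8 kΩ

Johnson–Nyquist: V_n = √(4kTRB) ⇒ R = V_n² / (4kTB)
4kTB = 4 × 1.38×10⁻²³ × 289 × 9.29×10² = 1.48×10⁻¹⁷
R = (1.16×10⁻⁶)² / 1.48×10⁻¹⁷ = 9.08×10⁴ Ω = 90.8 kΩ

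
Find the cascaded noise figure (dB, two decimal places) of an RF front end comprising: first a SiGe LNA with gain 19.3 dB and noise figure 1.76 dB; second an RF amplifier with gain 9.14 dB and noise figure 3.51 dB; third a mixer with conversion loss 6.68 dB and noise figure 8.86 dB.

1.83 dB

Convert to linear (a loss of L dB is a gain of −L dB): F_i = 10^(NF_i/10), G_i = 10^(G_i,dB/10)
  Stage 1: F_1 = 10^(1.76/10) = 1.500, G_1 = 10^(19.3/10) = 85.11
  Stage 2: F_2 = 10^(3.51/10) = 2.244, G_2 = 10^(9.14/10) = 8.204
  Stage 3: F_3 = 10^(8.86/10) = 7.691, G_3 = 10^(−6.68/10) = 0.2148
Friis cascade:
  F = 1.500 + (2.244 − 1)/85.11 + (7.691 − 1)/698.2 = 1.524
NF = 10 log₁₀(1.524) = 1.83 dB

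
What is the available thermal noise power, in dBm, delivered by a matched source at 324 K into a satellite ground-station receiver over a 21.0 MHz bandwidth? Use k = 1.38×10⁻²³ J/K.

−100.3 dBm

P_n = kTB = 1.38×10⁻²³ × 324 × 2.10×10⁷ = 9.39×10⁻¹⁴ W
In dBm: 10 log₁₀(9.39×10⁻¹⁴ / 10⁻³) = −100.3 dBm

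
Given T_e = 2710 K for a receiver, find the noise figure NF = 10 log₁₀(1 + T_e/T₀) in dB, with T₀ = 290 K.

10.15 dB

F = 1 + T_e/T₀ = 1 + 2710/290 = 10.3448
NF = 10 log₁₀(10.3448) = 10.15 dB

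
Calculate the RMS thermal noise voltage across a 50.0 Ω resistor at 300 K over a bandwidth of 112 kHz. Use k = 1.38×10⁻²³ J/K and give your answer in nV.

V_n = √(4kTRB)
4kTRB = 4 × 1.38×10⁻²³ × 300 × 5.00×10¹ × 1.12×10⁵ = 9.27×10⁻¹⁴ V²
V_n = √(9.27×10⁻¹⁴) = 3.05×10⁻⁷ V = 305 nV

305 nV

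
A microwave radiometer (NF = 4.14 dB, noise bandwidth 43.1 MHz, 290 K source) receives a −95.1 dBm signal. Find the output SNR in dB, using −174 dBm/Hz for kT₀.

Noise floor: N = −174 + 10 log₁₀(B) + NF
10 log₁₀(4.31×10⁷) = 76.34 dB
N = −174 + 76.34 + 4.14 = −93.52 dBm
SNR = P_sig − N = −95.1 − (−93.52) = −1.58 dB → −1.6 dB

−1.6 dB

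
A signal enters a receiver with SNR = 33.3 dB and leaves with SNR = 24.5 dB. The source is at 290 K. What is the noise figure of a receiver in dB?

NF (dB) = SNR_in(dB) − SNR_out(dB) when the source is at T₀
NF = 33.3 − 24.5 = 8.8 dB

8.8 dB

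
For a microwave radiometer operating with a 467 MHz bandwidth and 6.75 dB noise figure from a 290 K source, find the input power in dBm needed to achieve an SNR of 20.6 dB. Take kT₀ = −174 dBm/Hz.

−60.0 dBm

Sensitivity = −174 + 10 log₁₀(B) + NF + SNR_min
= −174 + 86.69 + 6.75 + 20.6
= −59.96 dBm → −60.0 dBm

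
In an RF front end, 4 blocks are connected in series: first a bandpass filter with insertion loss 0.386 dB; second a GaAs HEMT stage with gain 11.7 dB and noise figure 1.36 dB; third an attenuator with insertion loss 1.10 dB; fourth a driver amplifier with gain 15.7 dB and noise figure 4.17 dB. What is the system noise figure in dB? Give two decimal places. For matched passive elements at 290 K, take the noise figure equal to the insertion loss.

2.23 dB

Convert to linear (a loss of L dB is a gain of −L dB): F_i = 10^(NF_i/10), G_i = 10^(G_i,dB/10)
  Stage 1: F_1 = 10^(0.386/10) = 1.093, G_1 = 10^(−0.386/10) = 0.9150
  Stage 2: F_2 = 10^(1.36/10) = 1.368, G_2 = 10^(11.7/10) = 14.79
  Stage 3: F_3 = 10^(1.10/10) = 1.288, G_3 = 10^(−1.10/10) = 0.7762
  Stage 4: F_4 = 10^(4.17/10) = 2.612, G_4 = 10^(15.7/10) = 37.15
Friis cascade:
  F = 1.093 + (1.368 − 1)/0.9150 + (1.288 − 1)/13.53 + (2.612 − 1)/10.51 = 1.670
NF = 10 log₁₀(1.670) = 2.23 dB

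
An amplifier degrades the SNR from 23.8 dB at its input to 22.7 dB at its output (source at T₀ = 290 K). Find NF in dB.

1.1 dB

NF (dB) = SNR_in(dB) − SNR_out(dB) when the source is at T₀
NF = 23.8 − 22.7 = 1.1 dB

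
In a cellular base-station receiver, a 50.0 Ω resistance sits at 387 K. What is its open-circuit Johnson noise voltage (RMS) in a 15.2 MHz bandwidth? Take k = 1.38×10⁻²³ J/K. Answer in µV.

4.03 µV

V_n = √(4kTRB)
4kTRB = 4 × 1.38×10⁻²³ × 387 × 5.00×10¹ × 1.52×10⁷ = 1.62×10⁻¹¹ V²
V_n = √(1.62×10⁻¹¹) = 4.03×10⁻⁶ V = 4.03 µV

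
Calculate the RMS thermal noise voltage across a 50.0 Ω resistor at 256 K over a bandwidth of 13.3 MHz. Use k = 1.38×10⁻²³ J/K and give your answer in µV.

V_n = √(4kTRB)
4kTRB = 4 × 1.38×10⁻²³ × 256 × 5.00×10¹ × 1.33×10⁷ = 9.40×10⁻¹² V²
V_n = √(9.40×10⁻¹²) = 3.07×10⁻⁶ V = 3.07 µV

3.07 µV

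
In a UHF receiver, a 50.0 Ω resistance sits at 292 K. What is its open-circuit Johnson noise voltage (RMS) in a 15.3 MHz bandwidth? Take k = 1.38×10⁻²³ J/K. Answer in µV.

3.51 µV

V_n = √(4kTRB)
4kTRB = 4 × 1.38×10⁻²³ × 292 × 5.00×10¹ × 1.53×10⁷ = 1.23×10⁻¹¹ V²
V_n = √(1.23×10⁻¹¹) = 3.51×10⁻⁶ V = 3.51 µV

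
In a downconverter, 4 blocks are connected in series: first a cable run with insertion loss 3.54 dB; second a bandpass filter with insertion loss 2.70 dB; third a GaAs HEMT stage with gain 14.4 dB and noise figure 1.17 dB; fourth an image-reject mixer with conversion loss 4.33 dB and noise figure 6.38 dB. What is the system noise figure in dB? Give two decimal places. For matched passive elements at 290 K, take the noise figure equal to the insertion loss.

Convert to linear (a loss of L dB is a gain of −L dB): F_i = 10^(NF_i/10), G_i = 10^(G_i,dB/10)
  Stage 1: F_1 = 10^(3.54/10) = 2.259, G_1 = 10^(−3.54/10) = 0.4426
  Stage 2: F_2 = 10^(2.70/10) = 1.862, G_2 = 10^(−2.70/10) = 0.5370
  Stage 3: F_3 = 10^(1.17/10) = 1.309, G_3 = 10^(14.4/10) = 27.54
  Stage 4: F_4 = 10^(6.38/10) = 4.345, G_4 = 10^(−4.33/10) = 0.3690
Friis cascade:
  F = 2.259 + (1.862 − 1)/0.4426 + (1.309 − 1)/0.2377 + (4.345 − 1)/6.546 = 6.019
NF = 10 log₁₀(6.019) = 7.80 dB

7.80 dB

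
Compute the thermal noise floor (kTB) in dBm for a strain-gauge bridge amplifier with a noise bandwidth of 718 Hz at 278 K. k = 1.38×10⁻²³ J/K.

−145.6 dBm

P_n = kTB = 1.38×10⁻²³ × 278 × 7.18×10² = 2.75×10⁻¹⁸ W
In dBm: 10 log₁₀(2.75×10⁻¹⁸ / 10⁻³) = −145.6 dBm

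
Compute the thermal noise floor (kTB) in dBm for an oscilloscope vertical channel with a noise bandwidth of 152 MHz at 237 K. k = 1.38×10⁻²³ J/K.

P_n = kTB = 1.38×10⁻²³ × 237 × 1.52×10⁸ = 4.97×10⁻¹³ W
In dBm: 10 log₁₀(4.97×10⁻¹³ / 10⁻³) = −93.0 dBm

−93.0 dBm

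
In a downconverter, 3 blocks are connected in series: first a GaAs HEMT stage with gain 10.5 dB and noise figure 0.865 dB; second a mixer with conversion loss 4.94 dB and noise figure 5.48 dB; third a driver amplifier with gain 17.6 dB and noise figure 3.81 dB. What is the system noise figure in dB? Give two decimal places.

2.64 dB

Convert to linear (a loss of L dB is a gain of −L dB): F_i = 10^(NF_i/10), G_i = 10^(G_i,dB/10)
  Stage 1: F_1 = 10^(0.865/10) = 1.220, G_1 = 10^(10.5/10) = 11.22
  Stage 2: F_2 = 10^(5.48/10) = 3.532, G_2 = 10^(−4.94/10) = 0.3206
  Stage 3: F_3 = 10^(3.81/10) = 2.404, G_3 = 10^(17.6/10) = 57.54
Friis cascade:
  F = 1.220 + (3.532 − 1)/11.22 + (2.404 − 1)/3.597 = 1.836
NF = 10 log₁₀(1.836) = 2.64 dB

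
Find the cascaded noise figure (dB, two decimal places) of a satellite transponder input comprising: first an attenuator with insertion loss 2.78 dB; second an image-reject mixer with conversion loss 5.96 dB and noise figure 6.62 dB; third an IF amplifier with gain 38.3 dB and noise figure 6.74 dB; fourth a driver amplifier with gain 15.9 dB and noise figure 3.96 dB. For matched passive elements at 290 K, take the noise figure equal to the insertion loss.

15.63 dB

Convert to linear (a loss of L dB is a gain of −L dB): F_i = 10^(NF_i/10), G_i = 10^(G_i,dB/10)
  Stage 1: F_1 = 10^(2.78/10) = 1.897, G_1 = 10^(−2.78/10) = 0.5272
  Stage 2: F_2 = 10^(6.62/10) = 4.592, G_2 = 10^(−5.96/10) = 0.2535
  Stage 3: F_3 = 10^(6.74/10) = 4.721, G_3 = 10^(38.3/10) = 6761
  Stage 4: F_4 = 10^(3.96/10) = 2.489, G_4 = 10^(15.9/10) = 38.90
Friis cascade:
  F = 1.897 + (4.592 − 1)/0.5272 + (4.721 − 1)/0.1337 + (2.489 − 1)/903.6 = 36.55
NF = 10 log₁₀(36.55) = 15.63 dB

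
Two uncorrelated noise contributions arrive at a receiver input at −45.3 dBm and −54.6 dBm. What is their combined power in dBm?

−44.8 dBm

Convert to linear, add, convert back:
P₁ = 2.95×10⁻⁸ W, P₂ = 3.47×10⁻⁹ W
P_tot = 3.30×10⁻⁸ W → 10 log₁₀(P_tot / 10⁻³) = −44.8 dBm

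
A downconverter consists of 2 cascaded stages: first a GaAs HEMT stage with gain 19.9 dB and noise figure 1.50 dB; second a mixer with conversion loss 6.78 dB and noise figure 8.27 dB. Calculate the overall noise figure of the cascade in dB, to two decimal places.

Convert to linear (a loss of L dB is a gain of −L dB): F_i = 10^(NF_i/10), G_i = 10^(G_i,dB/10)
  Stage 1: F_1 = 10^(1.50/10) = 1.413, G_1 = 10^(19.9/10) = 97.72
  Stage 2: F_2 = 10^(8.27/10) = 6.714, G_2 = 10^(−6.78/10) = 0.2099
Friis cascade:
  F = 1.413 + (6.714 − 1)/97.72 = 1.471
NF = 10 log₁₀(1.471) = 1.68 dB

1.68 dB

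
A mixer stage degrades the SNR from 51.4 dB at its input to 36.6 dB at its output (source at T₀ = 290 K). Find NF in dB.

14.8 dB

NF (dB) = SNR_in(dB) − SNR_out(dB) when the source is at T₀
NF = 51.4 − 36.6 = 14.8 dB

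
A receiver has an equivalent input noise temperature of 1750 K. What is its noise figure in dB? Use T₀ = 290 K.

8.47 dB

F = 1 + T_e/T₀ = 1 + 1750/290 = 7.03448
NF = 10 log₁₀(7.03448) = 8.47 dB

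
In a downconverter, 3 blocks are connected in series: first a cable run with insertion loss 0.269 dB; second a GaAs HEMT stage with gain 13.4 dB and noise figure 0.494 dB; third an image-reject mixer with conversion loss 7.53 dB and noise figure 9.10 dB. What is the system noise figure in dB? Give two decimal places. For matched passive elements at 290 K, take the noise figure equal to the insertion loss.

Convert to linear (a loss of L dB is a gain of −L dB): F_i = 10^(NF_i/10), G_i = 10^(G_i,dB/10)
  Stage 1: F_1 = 10^(0.269/10) = 1.064, G_1 = 10^(−0.269/10) = 0.9399
  Stage 2: F_2 = 10^(0.494/10) = 1.120, G_2 = 10^(13.4/10) = 21.88
  Stage 3: F_3 = 10^(9.10/10) = 8.128, G_3 = 10^(−7.53/10) = 0.1766
Friis cascade:
  F = 1.064 + (1.120 − 1)/0.9399 + (8.128 − 1)/20.56 = 1.539
NF = 10 log₁₀(1.539) = 1.87 dB

1.87 dB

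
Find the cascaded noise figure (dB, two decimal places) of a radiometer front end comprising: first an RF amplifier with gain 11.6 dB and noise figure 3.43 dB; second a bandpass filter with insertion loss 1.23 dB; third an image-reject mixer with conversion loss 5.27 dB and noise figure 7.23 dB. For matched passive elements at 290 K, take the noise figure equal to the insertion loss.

Convert to linear (a loss of L dB is a gain of −L dB): F_i = 10^(NF_i/10), G_i = 10^(G_i,dB/10)
  Stage 1: F_1 = 10^(3.43/10) = 2.203, G_1 = 10^(11.6/10) = 14.45
  Stage 2: F_2 = 10^(1.23/10) = 1.327, G_2 = 10^(−1.23/10) = 0.7534
  Stage 3: F_3 = 10^(7.23/10) = 5.284, G_3 = 10^(−5.27/10) = 0.2972
Friis cascade:
  F = 2.203 + (1.327 − 1)/14.45 + (5.284 − 1)/10.89 = 2.619
NF = 10 log₁₀(2.619) = 4.18 dB

4.18 dB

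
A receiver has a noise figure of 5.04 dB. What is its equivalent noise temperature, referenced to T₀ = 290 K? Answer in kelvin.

636 K

F = 10^(5.04/10) = 3.19154
T_e = (F − 1)·T₀ = (3.19154 − 1) × 290 = 636 K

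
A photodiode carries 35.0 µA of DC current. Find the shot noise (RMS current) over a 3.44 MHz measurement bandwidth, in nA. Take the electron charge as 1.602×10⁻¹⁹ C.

6.21 nA

I_n = √(2qI·B)
2qI·B = 2 × 1.602×10⁻¹⁹ × 3.50×10⁻⁵ × 3.44×10⁶ = 3.86×10⁻¹⁷ A²
I_n = √(3.86×10⁻¹⁷) = 6.21×10⁻⁹ A = 6.21 nA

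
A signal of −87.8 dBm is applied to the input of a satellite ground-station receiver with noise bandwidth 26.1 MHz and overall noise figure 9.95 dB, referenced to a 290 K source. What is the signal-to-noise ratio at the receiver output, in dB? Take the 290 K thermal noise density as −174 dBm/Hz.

Noise floor: N = −174 + 10 log₁₀(B) + NF
10 log₁₀(2.61×10⁷) = 74.17 dB
N = −174 + 74.17 + 9.95 = −89.88 dBm
SNR = P_sig − N = −87.8 − (−89.88) = 2.08 dB → 2.1 dB

2.1 dB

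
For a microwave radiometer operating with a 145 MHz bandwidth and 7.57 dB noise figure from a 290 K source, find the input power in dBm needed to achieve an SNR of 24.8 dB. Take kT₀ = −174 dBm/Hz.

Sensitivity = −174 + 10 log₁₀(B) + NF + SNR_min
= −174 + 81.61 + 7.57 + 24.8
= −60.02 dBm → −60.0 dBm

−60.0 dBm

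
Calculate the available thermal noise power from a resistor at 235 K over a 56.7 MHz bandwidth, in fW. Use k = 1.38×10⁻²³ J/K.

P_n = kTB = 1.38×10⁻²³ × 235 × 5.67×10⁷ = 1.84×10⁻¹³ W = 184 fW

184 fW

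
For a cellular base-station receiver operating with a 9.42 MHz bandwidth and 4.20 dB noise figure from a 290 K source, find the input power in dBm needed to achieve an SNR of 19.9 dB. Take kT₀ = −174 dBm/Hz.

−80.2 dBm

Sensitivity = −174 + 10 log₁₀(B) + NF + SNR_min
= −174 + 69.74 + 4.20 + 19.9
= −80.16 dBm → −80.2 dBm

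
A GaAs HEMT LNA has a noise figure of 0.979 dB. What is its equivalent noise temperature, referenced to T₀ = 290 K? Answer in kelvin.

F = 10^(0.979/10) = 1.25285
T_e = (F − 1)·T₀ = (1.25285 − 1) × 290 = 73.3 K

73.3 K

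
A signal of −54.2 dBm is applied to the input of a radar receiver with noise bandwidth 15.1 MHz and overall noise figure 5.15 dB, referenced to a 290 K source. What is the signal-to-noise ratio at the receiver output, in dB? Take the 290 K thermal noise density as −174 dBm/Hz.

42.9 dB

Noise floor: N = −174 + 10 log₁₀(B) + NF
10 log₁₀(1.51×10⁷) = 71.79 dB
N = −174 + 71.79 + 5.15 = −97.06 dBm
SNR = P_sig − N = −54.2 − (−97.06) = 42.86 dB → 42.9 dB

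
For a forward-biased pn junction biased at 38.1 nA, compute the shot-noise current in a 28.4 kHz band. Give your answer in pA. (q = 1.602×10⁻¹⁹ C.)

18.6 pA

I_n = √(2qI·B)
2qI·B = 2 × 1.602×10⁻¹⁹ × 3.81×10⁻⁸ × 2.84×10⁴ = 3.47×10⁻²² A²
I_n = √(3.47×10⁻²²) = 1.86×10⁻¹¹ A = 18.6 pA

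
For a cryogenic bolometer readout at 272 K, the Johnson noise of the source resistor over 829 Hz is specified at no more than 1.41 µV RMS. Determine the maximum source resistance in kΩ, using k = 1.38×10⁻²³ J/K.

160 kΩ

Johnson–Nyquist: V_n = √(4kTRB) ⇒ R = V_n² / (4kTB)
4kTB = 4 × 1.38×10⁻²³ × 272 × 8.29×10² = 1.24×10⁻¹⁷
R = (1.41×10⁻⁶)² / 1.24×10⁻¹⁷ = 1.60×10⁵ Ω = 160 kΩ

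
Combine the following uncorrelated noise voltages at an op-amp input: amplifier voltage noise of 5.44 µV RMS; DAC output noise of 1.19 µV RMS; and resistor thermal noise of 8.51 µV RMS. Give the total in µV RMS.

Uncorrelated sources add in power (mean-square): V_tot = √(ΣV_i²)
V_tot = √[(5.44×10⁻⁶)² + (1.19×10⁻⁶)² + (8.51×10⁻⁶)²] = 1.02×10⁻⁵ V = 10.2 µV

10.2 µV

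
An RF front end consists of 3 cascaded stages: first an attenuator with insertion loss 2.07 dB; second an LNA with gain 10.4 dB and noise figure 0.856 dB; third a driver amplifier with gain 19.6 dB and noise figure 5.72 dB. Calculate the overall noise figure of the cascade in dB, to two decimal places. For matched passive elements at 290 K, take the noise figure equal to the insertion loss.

Convert to linear (a loss of L dB is a gain of −L dB): F_i = 10^(NF_i/10), G_i = 10^(G_i,dB/10)
  Stage 1: F_1 = 10^(2.07/10) = 1.611, G_1 = 10^(−2.07/10) = 0.6209
  Stage 2: F_2 = 10^(0.856/10) = 1.218, G_2 = 10^(10.4/10) = 10.96
  Stage 3: F_3 = 10^(5.72/10) = 3.733, G_3 = 10^(19.6/10) = 91.20
Friis cascade:
  F = 1.611 + (1.218 − 1)/0.6209 + (3.733 − 1)/6.808 = 2.363
NF = 10 log₁₀(2.363) = 3.73 dB

3.73 dB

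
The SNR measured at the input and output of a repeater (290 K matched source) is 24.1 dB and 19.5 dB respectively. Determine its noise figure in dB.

4.6 dB

NF (dB) = SNR_in(dB) − SNR_out(dB) when the source is at T₀
NF = 24.1 − 19.5 = 4.6 dB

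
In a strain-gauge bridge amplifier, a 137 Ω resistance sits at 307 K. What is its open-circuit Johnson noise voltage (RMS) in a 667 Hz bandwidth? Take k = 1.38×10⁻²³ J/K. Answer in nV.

V_n = √(4kTRB)
4kTRB = 4 × 1.38×10⁻²³ × 307 × 1.37×10² × 6.67×10² = 1.55×10⁻¹⁵ V²
V_n = √(1.55×10⁻¹⁵) = 3.94×10⁻⁸ V = 39.4 nV

39.4 nV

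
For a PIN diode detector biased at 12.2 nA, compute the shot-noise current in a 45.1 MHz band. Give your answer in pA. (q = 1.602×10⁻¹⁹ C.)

420 pA

I_n = √(2qI·B)
2qI·B = 2 × 1.602×10⁻¹⁹ × 1.22×10⁻⁸ × 4.51×10⁷ = 1.76×10⁻¹⁹ A²
I_n = √(1.76×10⁻¹⁹) = 4.20×10⁻¹⁰ A = 420 pA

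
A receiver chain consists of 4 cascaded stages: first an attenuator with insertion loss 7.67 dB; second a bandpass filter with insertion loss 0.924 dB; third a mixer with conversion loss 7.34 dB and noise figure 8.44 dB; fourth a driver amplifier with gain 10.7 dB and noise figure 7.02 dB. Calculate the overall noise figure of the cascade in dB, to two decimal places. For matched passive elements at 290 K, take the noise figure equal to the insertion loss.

23.20 dB

Convert to linear (a loss of L dB is a gain of −L dB): F_i = 10^(NF_i/10), G_i = 10^(G_i,dB/10)
  Stage 1: F_1 = 10^(7.67/10) = 5.848, G_1 = 10^(−7.67/10) = 0.1710
  Stage 2: F_2 = 10^(0.924/10) = 1.237, G_2 = 10^(−0.924/10) = 0.8084
  Stage 3: F_3 = 10^(8.44/10) = 6.982, G_3 = 10^(−7.34/10) = 0.1845
  Stage 4: F_4 = 10^(7.02/10) = 5.035, G_4 = 10^(10.7/10) = 11.75
Friis cascade:
  F = 5.848 + (1.237 − 1)/0.1710 + (6.982 − 1)/0.1382 + (5.035 − 1)/0.02550 = 208.7
NF = 10 log₁₀(208.7) = 23.20 dB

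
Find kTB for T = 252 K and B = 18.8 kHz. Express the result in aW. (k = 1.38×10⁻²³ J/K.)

P_n = kTB = 1.38×10⁻²³ × 252 × 1.88×10⁴ = 6.54×10⁻¹⁷ W = 65.4 aW

65.4 aW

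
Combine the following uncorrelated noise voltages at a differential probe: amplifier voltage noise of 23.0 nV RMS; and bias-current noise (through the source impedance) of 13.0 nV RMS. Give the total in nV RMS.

26.4 nV

Uncorrelated sources add in power (mean-square): V_tot = √(ΣV_i²)
V_tot = √[(2.30×10⁻⁸)² + (1.30×10⁻⁸)²] = 2.64×10⁻⁸ V = 26.4 nV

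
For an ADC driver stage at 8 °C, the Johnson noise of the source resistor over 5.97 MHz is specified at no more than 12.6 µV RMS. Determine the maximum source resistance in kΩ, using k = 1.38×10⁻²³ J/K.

T = 8 °C + 273.15 = 281.15 K
Johnson–Nyquist: V_n = √(4kTRB) ⇒ R = V_n² / (4kTB)
4kTB = 4 × 1.38×10⁻²³ × 281.15 × 5.97×10⁶ = 9.27×10⁻¹⁴
R = (1.26×10⁻⁵)² / 9.27×10⁻¹⁴ = 1.71×10³ Ω = 1.71 kΩ

1.71 kΩ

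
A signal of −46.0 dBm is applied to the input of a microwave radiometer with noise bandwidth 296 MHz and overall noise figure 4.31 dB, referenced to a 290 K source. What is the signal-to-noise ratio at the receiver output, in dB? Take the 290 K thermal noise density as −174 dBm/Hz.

Noise floor: N = −174 + 10 log₁₀(B) + NF
10 log₁₀(2.96×10⁸) = 84.71 dB
N = −174 + 84.71 + 4.31 = −84.98 dBm
SNR = P_sig − N = −46.0 − (−84.98) = 38.98 dB → 39.0 dB

39.0 dB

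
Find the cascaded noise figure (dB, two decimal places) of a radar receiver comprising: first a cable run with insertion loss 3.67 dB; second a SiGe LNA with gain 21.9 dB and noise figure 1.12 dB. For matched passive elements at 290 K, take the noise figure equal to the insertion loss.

4.79 dB

Convert to linear (a loss of L dB is a gain of −L dB): F_i = 10^(NF_i/10), G_i = 10^(G_i,dB/10)
  Stage 1: F_1 = 10^(3.67/10) = 2.328, G_1 = 10^(−3.67/10) = 0.4295
  Stage 2: F_2 = 10^(1.12/10) = 1.294, G_2 = 10^(21.9/10) = 154.9
Friis cascade:
  F = 2.328 + (1.294 − 1)/0.4295 = 3.013
NF = 10 log₁₀(3.013) = 4.79 dB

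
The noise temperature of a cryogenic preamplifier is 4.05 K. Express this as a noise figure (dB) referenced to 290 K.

F = 1 + T_e/T₀ = 1 + 4.05/290 = 1.01397
NF = 10 log₁₀(1.01397) = 0.060 dB

0.060 dB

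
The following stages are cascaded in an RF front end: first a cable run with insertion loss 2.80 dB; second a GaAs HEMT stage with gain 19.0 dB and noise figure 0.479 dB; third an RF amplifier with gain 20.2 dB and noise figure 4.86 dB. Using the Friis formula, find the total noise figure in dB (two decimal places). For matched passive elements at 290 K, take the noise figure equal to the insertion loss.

3.38 dB

Convert to linear (a loss of L dB is a gain of −L dB): F_i = 10^(NF_i/10), G_i = 10^(G_i,dB/10)
  Stage 1: F_1 = 10^(2.80/10) = 1.905, G_1 = 10^(−2.80/10) = 0.5248
  Stage 2: F_2 = 10^(0.479/10) = 1.117, G_2 = 10^(19.0/10) = 79.43
  Stage 3: F_3 = 10^(4.86/10) = 3.062, G_3 = 10^(20.2/10) = 104.7
Friis cascade:
  F = 1.905 + (1.117 − 1)/0.5248 + (3.062 − 1)/41.69 = 2.177
NF = 10 log₁₀(2.177) = 3.38 dB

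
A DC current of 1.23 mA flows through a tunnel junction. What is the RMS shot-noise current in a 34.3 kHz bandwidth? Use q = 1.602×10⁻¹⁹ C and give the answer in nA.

3.68 nA

I_n = √(2qI·B)
2qI·B = 2 × 1.602×10⁻¹⁹ × 1.23×10⁻³ × 3.43×10⁴ = 1.35×10⁻¹⁷ A²
I_n = √(1.35×10⁻¹⁷) = 3.68×10⁻⁹ A = 3.68 nA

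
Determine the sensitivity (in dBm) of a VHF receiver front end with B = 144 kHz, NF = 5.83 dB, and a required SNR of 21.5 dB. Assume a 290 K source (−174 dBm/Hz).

Sensitivity = −174 + 10 log₁₀(B) + NF + SNR_min
= −174 + 51.58 + 5.83 + 21.5
= −95.09 dBm → −95.1 dBm

−95.1 dBm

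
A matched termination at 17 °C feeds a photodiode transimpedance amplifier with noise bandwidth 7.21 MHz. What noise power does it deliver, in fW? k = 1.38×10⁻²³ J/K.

T = 17 °C + 273.15 = 290.15 K
P_n = kTB = 1.38×10⁻²³ × 290.15 × 7.21×10⁶ = 2.89×10⁻¹⁴ W = 28.9 fW

28.9 fW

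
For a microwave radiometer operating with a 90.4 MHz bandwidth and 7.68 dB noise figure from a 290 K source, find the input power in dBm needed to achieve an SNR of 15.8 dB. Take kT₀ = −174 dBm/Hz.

−71.0 dBm

Sensitivity = −174 + 10 log₁₀(B) + NF + SNR_min
= −174 + 79.56 + 7.68 + 15.8
= −70.96 dBm → −71.0 dBm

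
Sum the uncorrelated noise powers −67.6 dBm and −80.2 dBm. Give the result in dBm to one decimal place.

Convert to linear, add, convert back:
P₁ = 1.74×10⁻¹⁰ W, P₂ = 9.55×10⁻¹² W
P_tot = 1.83×10⁻¹⁰ W → 10 log₁₀(P_tot / 10⁻³) = −67.4 dBm

−67.4 dBm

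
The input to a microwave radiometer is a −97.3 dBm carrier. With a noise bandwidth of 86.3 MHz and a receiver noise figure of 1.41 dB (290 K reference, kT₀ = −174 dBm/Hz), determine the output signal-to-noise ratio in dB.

−4.1 dB

Noise floor: N = −174 + 10 log₁₀(B) + NF
10 log₁₀(8.63×10⁷) = 79.36 dB
N = −174 + 79.36 + 1.41 = −93.23 dBm
SNR = P_sig − N = −97.3 − (−93.23) = −4.07 dB → −4.1 dB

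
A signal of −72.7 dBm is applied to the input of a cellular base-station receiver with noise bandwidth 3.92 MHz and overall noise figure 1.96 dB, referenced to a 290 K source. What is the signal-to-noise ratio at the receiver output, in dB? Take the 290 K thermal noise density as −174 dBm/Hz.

Noise floor: N = −174 + 10 log₁₀(B) + NF
10 log₁₀(3.92×10⁶) = 65.93 dB
N = −174 + 65.93 + 1.96 = −106.11 dBm
SNR = P_sig − N = −72.7 − (−106.11) = 33.41 dB → 33.4 dB

33.4 dB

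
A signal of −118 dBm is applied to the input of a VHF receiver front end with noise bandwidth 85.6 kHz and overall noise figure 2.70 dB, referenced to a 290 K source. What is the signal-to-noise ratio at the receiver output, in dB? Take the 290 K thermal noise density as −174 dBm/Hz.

Noise floor: N = −174 + 10 log₁₀(B) + NF
10 log₁₀(8.56×10⁴) = 49.32 dB
N = −174 + 49.32 + 2.70 = −121.98 dBm
SNR = P_sig − N = −118 − (−121.98) = 3.98 dB → 4.0 dB

4.0 dB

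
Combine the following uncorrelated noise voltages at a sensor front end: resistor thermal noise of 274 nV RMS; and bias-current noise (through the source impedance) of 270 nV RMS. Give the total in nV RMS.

385 nV

Uncorrelated sources add in power (mean-square): V_tot = √(ΣV_i²)
V_tot = √[(2.74×10⁻⁷)² + (2.70×10⁻⁷)²] = 3.85×10⁻⁷ V = 385 nV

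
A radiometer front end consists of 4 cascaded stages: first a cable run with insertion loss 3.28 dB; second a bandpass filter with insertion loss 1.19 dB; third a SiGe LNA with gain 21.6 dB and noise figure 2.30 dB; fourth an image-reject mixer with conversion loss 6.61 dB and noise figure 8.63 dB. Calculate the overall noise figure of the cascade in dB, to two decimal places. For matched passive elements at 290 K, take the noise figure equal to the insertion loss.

Convert to linear (a loss of L dB is a gain of −L dB): F_i = 10^(NF_i/10), G_i = 10^(G_i,dB/10)
  Stage 1: F_1 = 10^(3.28/10) = 2.128, G_1 = 10^(−3.28/10) = 0.4699
  Stage 2: F_2 = 10^(1.19/10) = 1.315, G_2 = 10^(−1.19/10) = 0.7603
  Stage 3: F_3 = 10^(2.30/10) = 1.698, G_3 = 10^(21.6/10) = 144.5
  Stage 4: F_4 = 10^(8.63/10) = 7.295, G_4 = 10^(−6.61/10) = 0.2183
Friis cascade:
  F = 2.128 + (1.315 − 1)/0.4699 + (1.698 − 1)/0.3573 + (7.295 − 1)/51.64 = 4.875
NF = 10 log₁₀(4.875) = 6.88 dB

6.88 dB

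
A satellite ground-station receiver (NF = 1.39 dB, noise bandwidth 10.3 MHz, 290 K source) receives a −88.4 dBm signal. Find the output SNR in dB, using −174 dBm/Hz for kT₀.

Noise floor: N = −174 + 10 log₁₀(B) + NF
10 log₁₀(1.03×10⁷) = 70.13 dB
N = −174 + 70.13 + 1.39 = −102.48 dBm
SNR = P_sig − N = −88.4 − (−102.48) = 14.08 dB → 14.1 dB

14.1 dB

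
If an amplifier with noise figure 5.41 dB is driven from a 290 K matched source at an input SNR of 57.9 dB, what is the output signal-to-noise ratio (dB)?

52.49 dB

By definition F = SNR_in/SNR_out, so in dB: SNR_out = SNR_in − NF
SNR_out = 57.9 − 5.41 = 52.49 dB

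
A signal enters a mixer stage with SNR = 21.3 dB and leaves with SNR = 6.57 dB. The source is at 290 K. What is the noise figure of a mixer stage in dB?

14.73 dB

NF (dB) = SNR_in(dB) − SNR_out(dB) when the source is at T₀
NF = 21.3 − 6.57 = 14.73 dB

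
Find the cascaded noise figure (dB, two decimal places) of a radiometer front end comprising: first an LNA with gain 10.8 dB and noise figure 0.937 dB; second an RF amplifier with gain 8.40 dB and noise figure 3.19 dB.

Convert to linear (a loss of L dB is a gain of −L dB): F_i = 10^(NF_i/10), G_i = 10^(G_i,dB/10)
  Stage 1: F_1 = 10^(0.937/10) = 1.241, G_1 = 10^(10.8/10) = 12.02
  Stage 2: F_2 = 10^(3.19/10) = 2.084, G_2 = 10^(8.40/10) = 6.918
Friis cascade:
  F = 1.241 + (2.084 − 1)/12.02 = 1.331
NF = 10 log₁₀(1.331) = 1.24 dB

1.24 dB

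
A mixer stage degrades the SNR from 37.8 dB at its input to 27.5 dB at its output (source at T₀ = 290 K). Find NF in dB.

10.3 dB

NF (dB) = SNR_in(dB) − SNR_out(dB) when the source is at T₀
NF = 37.8 − 27.5 = 10.3 dB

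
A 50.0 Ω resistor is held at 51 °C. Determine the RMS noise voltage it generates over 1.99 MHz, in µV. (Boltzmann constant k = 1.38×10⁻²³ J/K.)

1.33 µV

T = 51 °C + 273.15 = 324.15 K
V_n = √(4kTRB)
4kTRB = 4 × 1.38×10⁻²³ × 324.15 × 5.00×10¹ × 1.99×10⁶ = 1.78×10⁻¹² V²
V_n = √(1.78×10⁻¹²) = 1.33×10⁻⁶ V = 1.33 µV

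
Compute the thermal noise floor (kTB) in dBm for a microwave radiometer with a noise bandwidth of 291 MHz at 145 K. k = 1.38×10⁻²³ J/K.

−92.3 dBm

P_n = kTB = 1.38×10⁻²³ × 145 × 2.91×10⁸ = 5.82×10⁻¹³ W
In dBm: 10 log₁₀(5.82×10⁻¹³ / 10⁻³) = −92.3 dBm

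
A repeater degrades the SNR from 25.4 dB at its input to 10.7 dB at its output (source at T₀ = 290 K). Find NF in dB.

14.7 dB

NF (dB) = SNR_in(dB) − SNR_out(dB) when the source is at T₀
NF = 25.4 − 10.7 = 14.7 dB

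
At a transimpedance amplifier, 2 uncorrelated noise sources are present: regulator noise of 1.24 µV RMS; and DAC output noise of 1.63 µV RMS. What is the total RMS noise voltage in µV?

2.05 µV

Uncorrelated sources add in power (mean-square): V_tot = √(ΣV_i²)
V_tot = √[(1.24×10⁻⁶)² + (1.63×10⁻⁶)²] = 2.05×10⁻⁶ V = 2.05 µV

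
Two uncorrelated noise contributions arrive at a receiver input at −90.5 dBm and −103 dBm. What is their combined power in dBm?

Convert to linear, add, convert back:
P₁ = 8.91×10⁻¹³ W, P₂ = 5.01×10⁻¹⁴ W
P_tot = 9.41×10⁻¹³ W → 10 log₁₀(P_tot / 10⁻³) = −90.3 dBm

−90.3 dBm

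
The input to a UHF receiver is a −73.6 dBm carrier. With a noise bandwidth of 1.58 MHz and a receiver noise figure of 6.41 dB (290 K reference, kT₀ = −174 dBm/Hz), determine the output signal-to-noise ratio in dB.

Noise floor: N = −174 + 10 log₁₀(B) + NF
10 log₁₀(1.58×10⁶) = 61.99 dB
N = −174 + 61.99 + 6.41 = −105.60 dBm
SNR = P_sig − N = −73.6 − (−105.60) = 32.00 dB → 32.0 dB

32.0 dB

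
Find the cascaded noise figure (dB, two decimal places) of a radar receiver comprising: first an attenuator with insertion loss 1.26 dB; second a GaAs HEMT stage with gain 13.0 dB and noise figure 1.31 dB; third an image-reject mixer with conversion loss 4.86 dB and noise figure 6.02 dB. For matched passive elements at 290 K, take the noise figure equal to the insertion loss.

Convert to linear (a loss of L dB is a gain of −L dB): F_i = 10^(NF_i/10), G_i = 10^(G_i,dB/10)
  Stage 1: F_1 = 10^(1.26/10) = 1.337, G_1 = 10^(−1.26/10) = 0.7482
  Stage 2: F_2 = 10^(1.31/10) = 1.352, G_2 = 10^(13.0/10) = 19.95
  Stage 3: F_3 = 10^(6.02/10) = 3.999, G_3 = 10^(−4.86/10) = 0.3266
Friis cascade:
  F = 1.337 + (1.352 − 1)/0.7482 + (3.999 − 1)/14.93 = 2.008
NF = 10 log₁₀(2.008) = 3.03 dB

3.03 dB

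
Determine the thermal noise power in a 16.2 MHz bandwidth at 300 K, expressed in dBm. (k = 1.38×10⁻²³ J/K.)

P_n = kTB = 1.38×10⁻²³ × 300 × 1.62×10⁷ = 6.71×10⁻¹⁴ W
In dBm: 10 log₁₀(6.71×10⁻¹⁴ / 10⁻³) = −101.7 dBm

−101.7 dBm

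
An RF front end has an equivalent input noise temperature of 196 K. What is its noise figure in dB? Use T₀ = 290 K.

2.24 dB

F = 1 + T_e/T₀ = 1 + 196/290 = 1.67586
NF = 10 log₁₀(1.67586) = 2.24 dB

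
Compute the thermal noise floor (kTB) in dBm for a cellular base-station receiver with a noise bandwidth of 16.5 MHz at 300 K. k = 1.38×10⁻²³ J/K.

P_n = kTB = 1.38×10⁻²³ × 300 × 1.65×10⁷ = 6.83×10⁻¹⁴ W
In dBm: 10 log₁₀(6.83×10⁻¹⁴ / 10⁻³) = −101.7 dBm

−101.7 dBm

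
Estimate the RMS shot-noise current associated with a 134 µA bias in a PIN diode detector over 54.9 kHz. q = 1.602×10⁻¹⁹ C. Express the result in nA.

I_n = √(2qI·B)
2qI·B = 2 × 1.602×10⁻¹⁹ × 1.34×10⁻⁴ × 5.49×10⁴ = 2.36×10⁻¹⁸ A²
I_n = √(2.36×10⁻¹⁸) = 1.54×10⁻⁹ A = 1.54 nA

1.54 nA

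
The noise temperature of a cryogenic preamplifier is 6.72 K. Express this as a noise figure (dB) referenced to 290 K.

F = 1 + T_e/T₀ = 1 + 6.72/290 = 1.02317
NF = 10 log₁₀(1.02317) = 0.099 dB

0.099 dB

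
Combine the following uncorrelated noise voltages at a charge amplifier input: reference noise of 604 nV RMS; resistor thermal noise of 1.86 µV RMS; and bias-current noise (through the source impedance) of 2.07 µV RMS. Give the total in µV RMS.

Uncorrelated sources add in power (mean-square): V_tot = √(ΣV_i²)
V_tot = √[(6.04×10⁻⁷)² + (1.86×10⁻⁶)² + (2.07×10⁻⁶)²] = 2.85×10⁻⁶ V = 2.85 µV

2.85 µV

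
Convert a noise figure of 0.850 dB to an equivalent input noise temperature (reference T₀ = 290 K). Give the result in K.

62.7 K

F = 10^(0.850/10) = 1.21619
T_e = (F − 1)·T₀ = (1.21619 − 1) × 290 = 62.7 K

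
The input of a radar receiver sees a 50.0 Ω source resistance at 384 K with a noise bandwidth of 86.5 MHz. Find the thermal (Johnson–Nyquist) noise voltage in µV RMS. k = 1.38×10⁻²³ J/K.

V_n = √(4kTRB)
4kTRB = 4 × 1.38×10⁻²³ × 384 × 5.00×10¹ × 8.65×10⁷ = 9.17×10⁻¹¹ V²
V_n = √(9.17×10⁻¹¹) = 9.57×10⁻⁶ V = 9.57 µV

9.57 µV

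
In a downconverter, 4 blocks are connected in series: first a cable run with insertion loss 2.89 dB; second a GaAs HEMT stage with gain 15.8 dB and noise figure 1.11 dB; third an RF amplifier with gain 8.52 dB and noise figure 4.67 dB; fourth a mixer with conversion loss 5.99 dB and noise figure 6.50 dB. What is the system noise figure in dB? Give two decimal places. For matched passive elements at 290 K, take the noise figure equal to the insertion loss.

Convert to linear (a loss of L dB is a gain of −L dB): F_i = 10^(NF_i/10), G_i = 10^(G_i,dB/10)
  Stage 1: F_1 = 10^(2.89/10) = 1.945, G_1 = 10^(−2.89/10) = 0.5140
  Stage 2: F_2 = 10^(1.11/10) = 1.291, G_2 = 10^(15.8/10) = 38.02
  Stage 3: F_3 = 10^(4.67/10) = 2.931, G_3 = 10^(8.52/10) = 7.112
  Stage 4: F_4 = 10^(6.50/10) = 4.467, G_4 = 10^(−5.99/10) = 0.2518
Friis cascade:
  F = 1.945 + (1.291 − 1)/0.5140 + (2.931 − 1)/19.54 + (4.467 − 1)/139.0 = 2.636
NF = 10 log₁₀(2.636) = 4.21 dB

4.21 dB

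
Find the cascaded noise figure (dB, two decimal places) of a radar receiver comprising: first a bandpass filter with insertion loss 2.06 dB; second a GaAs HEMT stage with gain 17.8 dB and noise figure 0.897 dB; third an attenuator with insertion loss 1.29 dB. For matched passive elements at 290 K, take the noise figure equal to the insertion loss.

2.98 dB

Convert to linear (a loss of L dB is a gain of −L dB): F_i = 10^(NF_i/10), G_i = 10^(G_i,dB/10)
  Stage 1: F_1 = 10^(2.06/10) = 1.607, G_1 = 10^(−2.06/10) = 0.6223
  Stage 2: F_2 = 10^(0.897/10) = 1.229, G_2 = 10^(17.8/10) = 60.26
  Stage 3: F_3 = 10^(1.29/10) = 1.346, G_3 = 10^(−1.29/10) = 0.7430
Friis cascade:
  F = 1.607 + (1.229 − 1)/0.6223 + (1.346 − 1)/37.50 = 1.985
NF = 10 log₁₀(1.985) = 2.98 dB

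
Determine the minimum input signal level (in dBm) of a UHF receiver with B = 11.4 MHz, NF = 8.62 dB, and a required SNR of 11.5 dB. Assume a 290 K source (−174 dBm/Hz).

Sensitivity = −174 + 10 log₁₀(B) + NF + SNR_min
= −174 + 70.57 + 8.62 + 11.5
= −83.31 dBm → −83.3 dBm

−83.3 dBm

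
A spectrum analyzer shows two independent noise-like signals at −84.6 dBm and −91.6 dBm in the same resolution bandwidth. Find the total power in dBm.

Convert to linear, add, convert back:
P₁ = 3.47×10⁻¹² W, P₂ = 6.92×10⁻¹³ W
P_tot = 4.16×10⁻¹² W → 10 log₁₀(P_tot / 10⁻³) = −83.8 dBm

−83.8 dBm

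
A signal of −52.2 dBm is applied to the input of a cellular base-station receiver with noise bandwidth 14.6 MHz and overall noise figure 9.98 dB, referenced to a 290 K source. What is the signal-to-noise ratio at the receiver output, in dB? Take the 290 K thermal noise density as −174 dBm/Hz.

Noise floor: N = −174 + 10 log₁₀(B) + NF
10 log₁₀(1.46×10⁷) = 71.64 dB
N = −174 + 71.64 + 9.98 = −92.38 dBm
SNR = P_sig − N = −52.2 − (−92.38) = 40.18 dB → 40.2 dB

40.2 dB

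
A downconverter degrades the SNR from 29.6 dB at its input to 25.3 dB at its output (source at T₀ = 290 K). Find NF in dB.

NF (dB) = SNR_in(dB) − SNR_out(dB) when the source is at T₀
NF = 29.6 − 25.3 = 4.3 dB

4.3 dB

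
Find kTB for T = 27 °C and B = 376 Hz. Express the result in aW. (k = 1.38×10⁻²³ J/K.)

T = 27 °C + 273.15 = 300.15 K
P_n = kTB = 1.38×10⁻²³ × 300.15 × 3.76×10² = 1.56×10⁻¹⁸ W = 1.56 aW

1.56 aW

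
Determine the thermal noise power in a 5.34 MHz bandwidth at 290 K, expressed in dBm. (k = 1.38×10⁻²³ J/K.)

P_n = kTB = 1.38×10⁻²³ × 290 × 5.34×10⁶ = 2.14×10⁻¹⁴ W
In dBm: 10 log₁₀(2.14×10⁻¹⁴ / 10⁻³) = −106.7 dBm

−106.7 dBm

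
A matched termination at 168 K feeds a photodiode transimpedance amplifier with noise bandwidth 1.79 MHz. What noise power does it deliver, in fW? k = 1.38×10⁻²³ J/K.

P_n = kTB = 1.38×10⁻²³ × 168 × 1.79×10⁶ = 4.15×10⁻¹⁵ W = 4.15 fW

4.15 fW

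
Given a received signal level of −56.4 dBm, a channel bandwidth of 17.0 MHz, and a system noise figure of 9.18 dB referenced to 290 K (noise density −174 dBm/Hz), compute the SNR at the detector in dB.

36.1 dB

Noise floor: N = −174 + 10 log₁₀(B) + NF
10 log₁₀(1.70×10⁷) = 72.3 dB
N = −174 + 72.3 + 9.18 = −92.52 dBm
SNR = P_sig − N = −56.4 − (−92.52) = 36.12 dB → 36.1 dB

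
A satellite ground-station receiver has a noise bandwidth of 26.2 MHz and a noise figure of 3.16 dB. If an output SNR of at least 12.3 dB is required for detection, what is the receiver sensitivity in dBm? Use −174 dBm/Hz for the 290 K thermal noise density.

−84.4 dBm

Sensitivity = −174 + 10 log₁₀(B) + NF + SNR_min
= −174 + 74.18 + 3.16 + 12.3
= −84.36 dBm → −84.4 dBm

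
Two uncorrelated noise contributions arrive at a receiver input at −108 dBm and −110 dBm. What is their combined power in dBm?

−105.9 dBm

Convert to linear, add, convert back:
P₁ = 1.58×10⁻¹⁴ W, P₂ = 1.00×10⁻¹⁴ W
P_tot = 2.58×10⁻¹⁴ W → 10 log₁₀(P_tot / 10⁻³) = −105.9 dBm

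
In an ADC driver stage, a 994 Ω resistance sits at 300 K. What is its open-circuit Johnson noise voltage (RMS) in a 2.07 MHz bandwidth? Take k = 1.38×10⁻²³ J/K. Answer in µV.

V_n = √(4kTRB)
4kTRB = 4 × 1.38×10⁻²³ × 300 × 9.94×10² × 2.07×10⁶ = 3.41×10⁻¹¹ V²
V_n = √(3.41×10⁻¹¹) = 5.84×10⁻⁶ V = 5.84 µV

5.84 µV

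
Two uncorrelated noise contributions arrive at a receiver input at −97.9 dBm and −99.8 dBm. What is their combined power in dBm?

−95.7 dBm

Convert to linear, add, convert back:
P₁ = 1.62×10⁻¹³ W, P₂ = 1.05×10⁻¹³ W
P_tot = 2.67×10⁻¹³ W → 10 log₁₀(P_tot / 10⁻³) = −95.7 dBm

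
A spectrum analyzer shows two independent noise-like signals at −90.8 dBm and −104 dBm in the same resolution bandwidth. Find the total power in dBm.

Convert to linear, add, convert back:
P₁ = 8.32×10⁻¹³ W, P₂ = 3.98×10⁻¹⁴ W
P_tot = 8.72×10⁻¹³ W → 10 log₁₀(P_tot / 10⁻³) = −90.6 dBm

−90.6 dBm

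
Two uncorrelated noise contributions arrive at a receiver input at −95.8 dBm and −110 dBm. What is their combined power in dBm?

Convert to linear, add, convert back:
P₁ = 2.63×10⁻¹³ W, P₂ = 1.00×10⁻¹⁴ W
P_tot = 2.73×10⁻¹³ W → 10 log₁₀(P_tot / 10⁻³) = −95.6 dBm

−95.6 dBm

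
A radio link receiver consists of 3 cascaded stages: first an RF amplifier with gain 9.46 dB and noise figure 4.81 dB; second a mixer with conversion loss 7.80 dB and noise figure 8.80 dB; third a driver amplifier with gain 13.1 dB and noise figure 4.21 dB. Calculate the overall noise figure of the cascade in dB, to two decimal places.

6.89 dB

Convert to linear (a loss of L dB is a gain of −L dB): F_i = 10^(NF_i/10), G_i = 10^(G_i,dB/10)
  Stage 1: F_1 = 10^(4.81/10) = 3.027, G_1 = 10^(9.46/10) = 8.831
  Stage 2: F_2 = 10^(8.80/10) = 7.586, G_2 = 10^(−7.80/10) = 0.1660
  Stage 3: F_3 = 10^(4.21/10) = 2.636, G_3 = 10^(13.1/10) = 20.42
Friis cascade:
  F = 3.027 + (7.586 − 1)/8.831 + (2.636 − 1)/1.466 = 4.889
NF = 10 log₁₀(4.889) = 6.89 dB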